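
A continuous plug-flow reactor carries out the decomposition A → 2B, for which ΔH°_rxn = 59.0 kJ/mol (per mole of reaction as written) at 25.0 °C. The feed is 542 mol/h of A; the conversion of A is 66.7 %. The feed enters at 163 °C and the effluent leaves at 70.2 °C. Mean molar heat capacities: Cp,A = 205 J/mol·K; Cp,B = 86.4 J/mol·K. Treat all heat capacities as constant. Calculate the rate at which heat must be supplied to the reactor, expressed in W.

Extent of reaction ξ = 0.667 × 542 = 361.51 mol/h
Reaction term: ξ·ΔH°_rxn = 361.51 × 59.0 = 21329 kJ/h
Sensible, feed 163→25 °C: -15333 kJ/h
Outlet flows (mol/h): A 180.49, B 723.03
Sensible, products 25→70.2 °C: 4496 kJ/h
Q = ΔH = 10492 kJ/h = 2.9145 kW
Heat supplied = 2914.5 W

Q_in = 2910 W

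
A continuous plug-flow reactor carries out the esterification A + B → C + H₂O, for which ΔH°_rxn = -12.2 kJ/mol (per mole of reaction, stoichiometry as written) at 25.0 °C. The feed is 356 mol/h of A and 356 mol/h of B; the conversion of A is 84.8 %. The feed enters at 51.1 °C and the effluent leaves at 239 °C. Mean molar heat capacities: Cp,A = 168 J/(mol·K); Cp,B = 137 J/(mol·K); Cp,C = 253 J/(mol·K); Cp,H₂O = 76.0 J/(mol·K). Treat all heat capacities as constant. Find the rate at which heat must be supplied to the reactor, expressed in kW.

Extent of reaction ξ = 0.848 × 356 = 301.89 mol/h
Reaction term: ξ·ΔH°_rxn = 301.89 × -12.2 = -3683 kJ/h
Sensible, feed 51.1→25 °C: -2833.9 kJ/h
Outlet flows (mol/h): A 54.112, B 54.112, C 301.89, H₂O 301.89
Sensible, products 25→239 °C: 24787 kJ/h
Q = ΔH = 18270 kJ/h = 5.0749 kW
Heat supplied = 5.0749 kW

Q_in = 5.07 kW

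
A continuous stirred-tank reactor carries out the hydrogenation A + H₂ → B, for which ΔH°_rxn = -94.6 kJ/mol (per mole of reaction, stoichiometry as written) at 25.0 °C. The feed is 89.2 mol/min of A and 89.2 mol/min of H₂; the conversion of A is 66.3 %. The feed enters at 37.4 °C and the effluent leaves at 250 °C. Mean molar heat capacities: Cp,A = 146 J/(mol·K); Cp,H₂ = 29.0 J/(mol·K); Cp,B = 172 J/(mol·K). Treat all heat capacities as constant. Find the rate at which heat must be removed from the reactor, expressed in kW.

Q_out = 38.6 kW

Extent of reaction ξ = 0.663 × 89.2 = 59.14 mol/min
Reaction term: ξ·ΔH°_rxn = 59.14 × -94.6 = -5594.6 kJ/min
Sensible, feed 37.4→25 °C: -193.56 kJ/min
Outlet flows (mol/min): A 30.06, H₂ 30.06, B 59.14
Sensible, products 25→250 °C: 3472.3 kJ/min
Q = ΔH = -2315.8 kJ/min = -38.597 kW
Heat removed = 38.597 kW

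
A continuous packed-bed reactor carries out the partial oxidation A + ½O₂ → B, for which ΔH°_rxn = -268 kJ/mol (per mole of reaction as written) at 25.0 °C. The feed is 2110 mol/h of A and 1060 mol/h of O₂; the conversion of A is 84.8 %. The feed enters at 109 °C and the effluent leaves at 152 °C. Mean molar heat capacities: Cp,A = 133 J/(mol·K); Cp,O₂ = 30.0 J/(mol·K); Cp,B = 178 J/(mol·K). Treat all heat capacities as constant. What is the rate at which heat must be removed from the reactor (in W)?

Extent of reaction ξ = 0.848 × 2110 = 1789.3 mol/h
Reaction term: ξ·ΔH°_rxn = 1789.3 × -268 = -479530 kJ/h
Sensible, feed 109→25 °C: -26244 kJ/h
Outlet flows (mol/h): A 320.72, O₂ 165.36, B 1789.3
Sensible, products 25→152 °C: 46496 kJ/h
Q = ΔH = -459280 kJ/h = -127.58 kW
Heat removed = 127580 W

Q_out = 128000 W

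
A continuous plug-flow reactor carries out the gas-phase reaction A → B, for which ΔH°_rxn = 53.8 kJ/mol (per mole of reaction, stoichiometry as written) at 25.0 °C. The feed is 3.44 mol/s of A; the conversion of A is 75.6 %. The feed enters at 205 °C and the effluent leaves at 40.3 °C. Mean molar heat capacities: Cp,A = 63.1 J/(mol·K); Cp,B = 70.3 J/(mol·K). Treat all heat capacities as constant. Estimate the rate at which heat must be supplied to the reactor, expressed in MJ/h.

Extent of reaction ξ = 0.756 × 3.44 = 2.6006 mol/s
Reaction term: ξ·ΔH°_rxn = 2.6006 × 53.8 = 139.91 kJ/s
Sensible, feed 205→25 °C: -39.072 kJ/s
Outlet flows (mol/s): A 0.83936, B 2.6006
Sensible, products 25→40.3 °C: 3.6076 kJ/s
Q = ΔH = 104.45 kJ/s = 104.45 kW
Heat supplied = 376.02 MJ/h

Q_in = 376 MJ/h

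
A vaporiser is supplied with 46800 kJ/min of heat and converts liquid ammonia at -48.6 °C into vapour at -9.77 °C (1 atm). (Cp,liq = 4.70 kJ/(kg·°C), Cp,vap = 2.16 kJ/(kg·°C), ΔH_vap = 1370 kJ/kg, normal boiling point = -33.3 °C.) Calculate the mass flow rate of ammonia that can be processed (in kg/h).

Δh = 4.70×(-33.3−-48.6) + 1370 + 2.16×(-9.77−-33.3) = 1492.7 kJ/kg
Q = 46800 kJ/min = 780 kJ/s = 2.808e+06 kJ/h
ṁ = Q/Δh = 2.808e+06 / 1492.7 = 1881.1 kg/h

ṁ = 1880 kg/h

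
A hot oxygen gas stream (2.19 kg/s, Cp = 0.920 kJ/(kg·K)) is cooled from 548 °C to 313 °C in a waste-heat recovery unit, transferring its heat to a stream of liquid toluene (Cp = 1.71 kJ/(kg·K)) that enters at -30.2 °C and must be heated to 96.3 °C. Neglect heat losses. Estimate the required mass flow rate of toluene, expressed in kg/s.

ṁ_c = 2.19 kg/s

Heat released by hot stream: Q = 2.19 × 0.920 × (548 − 313) = 473.48 kJ/s
Energy balance on cold side (adiabatic exchanger): Q = ṁ_c·Cp_c·(T_c,out − T_c,in)
ṁ_c = 473.48 / [1.71 × (96.3 − -30.2)] = 2.1888 kg/s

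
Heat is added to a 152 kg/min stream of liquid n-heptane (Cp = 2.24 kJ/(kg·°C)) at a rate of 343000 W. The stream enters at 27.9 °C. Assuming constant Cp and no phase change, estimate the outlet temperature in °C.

T_out = 88.3 °C

Q = 343000 W = 20580 kJ/min
ΔT = Q/(ṁ·Cp) = 20580/(152×2.24) = 60.444 K
T_out = 27.9 + 60.444 = 88.344 °C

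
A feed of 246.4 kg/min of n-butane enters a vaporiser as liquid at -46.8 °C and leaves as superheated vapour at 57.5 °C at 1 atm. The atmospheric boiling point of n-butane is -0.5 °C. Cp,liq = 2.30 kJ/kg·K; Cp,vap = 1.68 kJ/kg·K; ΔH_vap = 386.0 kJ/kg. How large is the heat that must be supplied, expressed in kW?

liquid -46.8→-0.5 °C: 106.49 kJ/kg
vaporisation at -0.5 °C: 386 kJ/kg
vapour -0.5→57.5 °C: 97.44 kJ/kg
Δh = 106.49 + 386 + 97.44 = 589.93 kJ/kg
Q = ṁ·Δh = 246.4 kg/min × 589.93 kJ/kg = 145360 kJ/min
|Q| = 2422.6 kW

Q = 2420 kW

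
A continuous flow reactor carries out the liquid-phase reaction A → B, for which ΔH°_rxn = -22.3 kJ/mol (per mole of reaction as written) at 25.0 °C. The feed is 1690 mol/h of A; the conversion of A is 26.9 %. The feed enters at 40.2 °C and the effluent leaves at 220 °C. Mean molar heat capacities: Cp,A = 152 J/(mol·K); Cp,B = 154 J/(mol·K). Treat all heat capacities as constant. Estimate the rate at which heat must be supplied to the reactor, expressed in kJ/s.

Extent of reaction ξ = 0.269 × 1690 = 454.61 mol/h
Reaction term: ξ·ΔH°_rxn = 454.61 × -22.3 = -10138 kJ/h
Sensible, feed 40.2→25 °C: -3904.6 kJ/h
Outlet flows (mol/h): A 1235.4, B 454.61
Sensible, products 25→220 °C: 50269 kJ/h
Q = ΔH = 36227 kJ/h = 10.063 kW
Heat supplied = 10.063 kJ/s

Q_in = 10.1 kJ/s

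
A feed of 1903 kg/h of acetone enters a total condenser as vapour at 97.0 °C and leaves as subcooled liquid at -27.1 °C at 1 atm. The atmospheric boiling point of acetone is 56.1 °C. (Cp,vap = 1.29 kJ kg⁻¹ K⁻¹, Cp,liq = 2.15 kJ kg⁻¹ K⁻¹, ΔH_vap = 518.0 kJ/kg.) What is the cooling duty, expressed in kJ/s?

Q_c = 396 kJ/s

vapour 97.0→56.1 °C: -52.761 kJ/kg
condensation at 56.1 °C: -518 kJ/kg
liquid 56.1→-27.1 °C: -178.88 kJ/kg
Δh = -52.761 + -518 + -178.88 = -749.64 kJ/kg
Q = ṁ·Δh = 1903 kg/h × -749.64 kJ/kg = -1.4266e+06 kJ/h
|Q| = 396.27 kW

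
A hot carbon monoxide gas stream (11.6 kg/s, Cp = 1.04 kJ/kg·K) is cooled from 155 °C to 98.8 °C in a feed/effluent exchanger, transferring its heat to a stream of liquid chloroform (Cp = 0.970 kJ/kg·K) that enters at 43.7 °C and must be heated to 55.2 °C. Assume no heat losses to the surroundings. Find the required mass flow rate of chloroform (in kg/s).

Heat released by hot stream: Q = 11.6 × 1.04 × (155 − 98.8) = 678 kJ/s
Energy balance on cold side (adiabatic exchanger): Q = ṁ_c·Cp_c·(T_c,out − T_c,in)
ṁ_c = 678 / [0.970 × (55.2 − 43.7)] = 60.78 kg/s

ṁ_c = 60.8 kg/s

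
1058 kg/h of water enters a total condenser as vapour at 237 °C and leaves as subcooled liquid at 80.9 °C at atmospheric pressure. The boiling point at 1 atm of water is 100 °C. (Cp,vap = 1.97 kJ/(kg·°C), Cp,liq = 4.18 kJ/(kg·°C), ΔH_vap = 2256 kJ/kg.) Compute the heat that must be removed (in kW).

vapour 237→100 °C: -269.89 kJ/kg
condensation at 100 °C: -2256 kJ/kg
liquid 100→80.9 °C: -79.838 kJ/kg
Δh = -269.89 + -2256 + -79.838 = -2605.7 kJ/kg
Q = ṁ·Δh = 1058 kg/h × -2605.7 kJ/kg = -2.7569e+06 kJ/h
|Q| = 765.79 kW

Q_c = 766 kW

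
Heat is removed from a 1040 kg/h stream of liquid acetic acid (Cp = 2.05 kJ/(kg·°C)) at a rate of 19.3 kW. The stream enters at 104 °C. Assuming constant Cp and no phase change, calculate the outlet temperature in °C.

Q = 19.3 kW = 69480 kJ/h
ΔT = Q/(ṁ·Cp) = 69480/(1040×2.05) = 32.589 K
T_out = 104 − 32.589 = 71.411 °C

T_out = 71.4 °C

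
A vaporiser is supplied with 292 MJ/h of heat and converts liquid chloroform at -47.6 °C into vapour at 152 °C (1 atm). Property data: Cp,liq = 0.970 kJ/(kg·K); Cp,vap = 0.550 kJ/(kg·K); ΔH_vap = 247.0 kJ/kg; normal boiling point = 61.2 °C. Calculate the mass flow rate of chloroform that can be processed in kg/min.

Δh = 0.970×(61.2−-47.6) + 247.0 + 0.550×(152−61.2) = 402.48 kJ/kg
Q = 292 MJ/h = 81.111 kJ/s = 4866.7 kJ/min
ṁ = Q/Δh = 4866.7 / 402.48 = 12.092 kg/min

ṁ = 12.1 kg/min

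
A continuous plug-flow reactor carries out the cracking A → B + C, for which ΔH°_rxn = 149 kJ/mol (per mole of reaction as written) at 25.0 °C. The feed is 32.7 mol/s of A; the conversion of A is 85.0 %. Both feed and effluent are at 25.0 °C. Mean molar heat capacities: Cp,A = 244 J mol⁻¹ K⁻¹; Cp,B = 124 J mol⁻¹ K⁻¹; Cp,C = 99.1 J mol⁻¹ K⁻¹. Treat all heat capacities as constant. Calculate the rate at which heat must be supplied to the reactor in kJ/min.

Q_in = 248000 kJ/min

Extent of reaction ξ = 0.850 × 32.7 = 27.795 mol/s
Reaction term: ξ·ΔH°_rxn = 27.795 × 149 = 4141.5 kJ/s
Q = ΔH = 4141.5 kJ/s = 4141.5 kW
Heat supplied = 248490 kJ/min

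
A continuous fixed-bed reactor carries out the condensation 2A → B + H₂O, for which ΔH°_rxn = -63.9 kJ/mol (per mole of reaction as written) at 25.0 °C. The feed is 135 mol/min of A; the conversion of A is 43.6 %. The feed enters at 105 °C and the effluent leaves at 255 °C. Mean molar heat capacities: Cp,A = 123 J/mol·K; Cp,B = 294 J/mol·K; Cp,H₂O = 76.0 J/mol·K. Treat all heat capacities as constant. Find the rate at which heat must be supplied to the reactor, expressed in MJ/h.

Extent of reaction ξ = 0.436 × 135 / 2 = 29.43 mol/min
Reaction term: ξ·ΔH°_rxn = 29.43 × -63.9 = -1880.6 kJ/min
Sensible, feed 105→25 °C: -1328.4 kJ/min
Outlet flows (mol/min): A 76.14, B 29.43, H₂O 29.43
Sensible, products 25→255 °C: 4658.5 kJ/min
Q = ΔH = 1449.5 kJ/min = 24.159 kW
Heat supplied = 86.971 MJ/h

Q_in = 87.0 MJ/h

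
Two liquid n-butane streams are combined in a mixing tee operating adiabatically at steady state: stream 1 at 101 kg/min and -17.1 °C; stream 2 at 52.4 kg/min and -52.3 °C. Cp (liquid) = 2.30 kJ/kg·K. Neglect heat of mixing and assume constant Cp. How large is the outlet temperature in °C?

Adiabatic, steady state ⇒ Σ ṁᵢCp,ᵢ(T_out − Tᵢ) = 0
T_out = Σ ṁᵢCp,ᵢTᵢ / Σ ṁᵢCp,ᵢ
      = -10276 / 352.82 = -29.124 °C

T_out = -29.1 °C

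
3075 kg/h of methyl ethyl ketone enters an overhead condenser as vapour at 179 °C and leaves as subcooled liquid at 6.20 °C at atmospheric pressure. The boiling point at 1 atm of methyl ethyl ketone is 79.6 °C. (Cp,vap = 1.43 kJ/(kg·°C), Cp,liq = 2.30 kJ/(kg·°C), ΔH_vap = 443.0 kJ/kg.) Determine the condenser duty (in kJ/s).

vapour 179→79.6 °C: -142.14 kJ/kg
condensation at 79.6 °C: -443 kJ/kg
liquid 79.6→6.20 °C: -168.82 kJ/kg
Δh = -142.14 + -443 + -168.82 = -753.96 kJ/kg
Q = ṁ·Δh = 3075 kg/h × -753.96 kJ/kg = -2.3184e+06 kJ/h
|Q| = 644.01 kW

Q_c = 644 kJ/s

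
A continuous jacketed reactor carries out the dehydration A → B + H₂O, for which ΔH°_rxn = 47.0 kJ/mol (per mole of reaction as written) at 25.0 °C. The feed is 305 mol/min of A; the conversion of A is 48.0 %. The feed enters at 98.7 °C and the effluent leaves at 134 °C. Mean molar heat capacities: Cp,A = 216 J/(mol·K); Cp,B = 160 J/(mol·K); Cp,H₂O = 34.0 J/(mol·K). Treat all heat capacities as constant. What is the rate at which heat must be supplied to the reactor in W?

Extent of reaction ξ = 0.480 × 305 = 146.4 mol/min
Reaction term: ξ·ΔH°_rxn = 146.4 × 47.0 = 6880.8 kJ/min
Sensible, feed 98.7→25 °C: -4855.4 kJ/min
Outlet flows (mol/min): A 158.6, B 146.4, H₂O 146.4
Sensible, products 25→134 °C: 6829.9 kJ/min
Q = ΔH = 8855.3 kJ/min = 147.59 kW
Heat supplied = 147590 W

Q_in = 148000 W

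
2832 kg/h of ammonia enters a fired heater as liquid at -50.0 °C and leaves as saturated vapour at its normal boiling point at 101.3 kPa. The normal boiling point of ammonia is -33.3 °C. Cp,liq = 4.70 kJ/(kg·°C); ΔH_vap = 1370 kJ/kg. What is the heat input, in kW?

Q = 1140 kW

liquid -50.0→-33.3 °C: 78.49 kJ/kg
vaporisation at -33.3 °C: 1370 kJ/kg
Δh = 78.49 + 1370 = 1448.5 kJ/kg
Q = ṁ·Δh = 2832 kg/h × 1448.5 kJ/kg = 4.1021e+06 kJ/h
|Q| = 1139.5 kW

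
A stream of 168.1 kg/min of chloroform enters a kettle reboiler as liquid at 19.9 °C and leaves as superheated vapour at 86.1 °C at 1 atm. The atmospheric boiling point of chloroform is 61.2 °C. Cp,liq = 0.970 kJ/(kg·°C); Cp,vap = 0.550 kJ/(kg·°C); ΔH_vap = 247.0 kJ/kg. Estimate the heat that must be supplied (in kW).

liquid 19.9→61.2 °C: 40.061 kJ/kg
vaporisation at 61.2 °C: 247 kJ/kg
vapour 61.2→86.1 °C: 13.695 kJ/kg
Δh = 40.061 + 247 + 13.695 = 300.76 kJ/kg
Q = ṁ·Δh = 168.1 kg/min × 300.76 kJ/kg = 50557 kJ/min
|Q| = 842.62 kW

Q = 843 kW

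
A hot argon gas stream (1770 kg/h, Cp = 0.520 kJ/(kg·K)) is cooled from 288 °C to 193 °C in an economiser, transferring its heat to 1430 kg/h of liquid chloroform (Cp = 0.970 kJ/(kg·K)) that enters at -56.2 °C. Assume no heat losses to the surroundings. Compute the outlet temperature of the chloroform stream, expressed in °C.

T_c,out = 6.84 °C

Heat released by hot stream: Q = 1770 × 0.520 × (288 − 193) = 87438 kJ/h
Energy balance on cold side (adiabatic exchanger): Q = ṁ_c·Cp_c·(T_c,out − T_c,in)
T_c,out = -56.2 + 87438/(1430 × 0.970) = 6.8366 °C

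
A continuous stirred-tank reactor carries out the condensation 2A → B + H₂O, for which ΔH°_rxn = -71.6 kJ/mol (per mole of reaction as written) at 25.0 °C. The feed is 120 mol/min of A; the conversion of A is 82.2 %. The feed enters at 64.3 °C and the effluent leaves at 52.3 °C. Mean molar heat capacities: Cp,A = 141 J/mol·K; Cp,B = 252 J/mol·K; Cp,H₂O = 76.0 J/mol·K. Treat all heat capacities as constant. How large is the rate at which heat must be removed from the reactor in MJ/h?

Q_out = 220 MJ/h

Extent of reaction ξ = 0.822 × 120 / 2 = 49.32 mol/min
Reaction term: ξ·ΔH°_rxn = 49.32 × -71.6 = -3531.3 kJ/min
Sensible, feed 64.3→25 °C: -664.96 kJ/min
Outlet flows (mol/min): A 21.36, B 49.32, H₂O 49.32
Sensible, products 25→52.3 °C: 523.85 kJ/min
Q = ΔH = -3672.4 kJ/min = -61.207 kW
Heat removed = 220.34 MJ/h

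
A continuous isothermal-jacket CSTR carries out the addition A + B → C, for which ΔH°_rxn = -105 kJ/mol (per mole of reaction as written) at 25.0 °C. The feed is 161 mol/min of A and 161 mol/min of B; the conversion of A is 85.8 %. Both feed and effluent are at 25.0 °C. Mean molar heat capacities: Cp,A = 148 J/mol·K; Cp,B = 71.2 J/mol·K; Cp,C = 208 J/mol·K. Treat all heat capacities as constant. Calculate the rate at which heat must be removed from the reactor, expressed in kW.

Q_out = 242 kW

Extent of reaction ξ = 0.858 × 161 = 138.14 mol/min
Reaction term: ξ·ΔH°_rxn = 138.14 × -105 = -14504 kJ/min
Q = ΔH = -14504 kJ/min = -241.74 kW
Heat removed = 241.74 kW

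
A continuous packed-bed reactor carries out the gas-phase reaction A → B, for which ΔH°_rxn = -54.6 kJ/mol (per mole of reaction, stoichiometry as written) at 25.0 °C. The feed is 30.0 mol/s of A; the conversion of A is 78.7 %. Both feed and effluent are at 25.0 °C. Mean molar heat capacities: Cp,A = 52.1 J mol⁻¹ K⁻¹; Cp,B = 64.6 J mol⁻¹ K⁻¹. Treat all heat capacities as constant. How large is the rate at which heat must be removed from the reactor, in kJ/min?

Q_out = 77300 kJ/min

Extent of reaction ξ = 0.787 × 30.0 = 23.61 mol/s
Reaction term: ξ·ΔH°_rxn = 23.61 × -54.6 = -1289.1 kJ/s
Q = ΔH = -1289.1 kJ/s = -1289.1 kW
Heat removed = 77346 kJ/min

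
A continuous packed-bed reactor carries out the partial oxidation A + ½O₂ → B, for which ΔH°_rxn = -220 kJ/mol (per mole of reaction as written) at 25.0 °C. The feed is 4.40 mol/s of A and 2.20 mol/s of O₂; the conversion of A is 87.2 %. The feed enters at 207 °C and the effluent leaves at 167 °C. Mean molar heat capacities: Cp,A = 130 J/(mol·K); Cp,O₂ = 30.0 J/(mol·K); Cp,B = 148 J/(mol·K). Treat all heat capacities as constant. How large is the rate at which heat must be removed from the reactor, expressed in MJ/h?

Extent of reaction ξ = 0.872 × 4.40 = 3.8368 mol/s
Reaction term: ξ·ΔH°_rxn = 3.8368 × -220 = -844.1 kJ/s
Sensible, feed 207→25 °C: -116.12 kJ/s
Outlet flows (mol/s): A 0.5632, O₂ 0.2816, B 3.8368
Sensible, products 25→167 °C: 92.23 kJ/s
Q = ΔH = -867.98 kJ/s = -867.98 kW
Heat removed = 3124.7 MJ/h

Q_out = 3120 MJ/h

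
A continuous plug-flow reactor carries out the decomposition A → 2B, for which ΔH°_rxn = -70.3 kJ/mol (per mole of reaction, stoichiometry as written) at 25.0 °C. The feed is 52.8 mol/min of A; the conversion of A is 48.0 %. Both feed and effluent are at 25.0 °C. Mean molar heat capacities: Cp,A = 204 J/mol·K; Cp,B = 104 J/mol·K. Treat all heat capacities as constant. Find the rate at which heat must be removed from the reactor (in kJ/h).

Q_out = 107000 kJ/h

Extent of reaction ξ = 0.480 × 52.8 = 25.344 mol/min
Reaction term: ξ·ΔH°_rxn = 25.344 × -70.3 = -1781.7 kJ/min
Q = ΔH = -1781.7 kJ/min = -29.695 kW
Heat removed = 106900 kJ/h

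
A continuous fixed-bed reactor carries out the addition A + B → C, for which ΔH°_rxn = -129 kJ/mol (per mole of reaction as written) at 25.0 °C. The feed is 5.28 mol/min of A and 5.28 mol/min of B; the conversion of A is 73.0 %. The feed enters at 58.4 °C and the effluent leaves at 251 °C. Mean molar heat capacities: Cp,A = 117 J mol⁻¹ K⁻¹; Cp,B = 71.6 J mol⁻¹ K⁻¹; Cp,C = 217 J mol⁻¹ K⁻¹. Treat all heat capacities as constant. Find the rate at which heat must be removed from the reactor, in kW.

Q_out = 4.68 kW

Extent of reaction ξ = 0.730 × 5.28 = 3.8544 mol/min
Reaction term: ξ·ΔH°_rxn = 3.8544 × -129 = -497.22 kJ/min
Sensible, feed 58.4→25 °C: -33.26 kJ/min
Outlet flows (mol/min): A 1.4256, B 1.4256, C 3.8544
Sensible, products 25→251 °C: 249.79 kJ/min
Q = ΔH = -280.69 kJ/min = -4.6781 kW
Heat removed = 4.6781 kW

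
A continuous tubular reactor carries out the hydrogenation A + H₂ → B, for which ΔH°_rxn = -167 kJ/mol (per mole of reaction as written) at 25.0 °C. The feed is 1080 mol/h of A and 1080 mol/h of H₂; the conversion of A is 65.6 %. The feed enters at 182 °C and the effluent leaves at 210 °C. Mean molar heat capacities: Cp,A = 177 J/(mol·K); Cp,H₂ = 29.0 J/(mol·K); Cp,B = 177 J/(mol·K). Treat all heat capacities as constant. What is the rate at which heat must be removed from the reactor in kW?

Extent of reaction ξ = 0.656 × 1080 = 708.48 mol/h
Reaction term: ξ·ΔH°_rxn = 708.48 × -167 = -118320 kJ/h
Sensible, feed 182→25 °C: -34929 kJ/h
Outlet flows (mol/h): A 371.52, H₂ 371.52, B 708.48
Sensible, products 25→210 °C: 37358 kJ/h
Q = ΔH = -115890 kJ/h = -32.191 kW
Heat removed = 32.191 kW

Q_out = 32.2 kW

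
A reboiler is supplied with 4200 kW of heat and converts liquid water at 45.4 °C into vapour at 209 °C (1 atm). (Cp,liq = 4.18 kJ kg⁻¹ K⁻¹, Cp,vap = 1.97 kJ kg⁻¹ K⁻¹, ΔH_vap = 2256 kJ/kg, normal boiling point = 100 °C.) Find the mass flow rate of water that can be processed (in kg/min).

Δh = 4.18×(100−45.4) + 2256 + 1.97×(209−100) = 2699 kJ/kg
Q = 4200 kW = 4200 kJ/s = 252000 kJ/min
ṁ = Q/Δh = 252000 / 2699 = 93.369 kg/min

ṁ = 93.4 kg/min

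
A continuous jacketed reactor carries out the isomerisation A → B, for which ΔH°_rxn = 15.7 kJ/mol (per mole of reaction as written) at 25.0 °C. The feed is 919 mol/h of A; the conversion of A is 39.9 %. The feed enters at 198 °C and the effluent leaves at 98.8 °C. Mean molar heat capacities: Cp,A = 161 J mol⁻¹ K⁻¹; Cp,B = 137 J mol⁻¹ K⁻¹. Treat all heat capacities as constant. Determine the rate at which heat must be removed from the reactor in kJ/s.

Extent of reaction ξ = 0.399 × 919 = 366.68 mol/h
Reaction term: ξ·ΔH°_rxn = 366.68 × 15.7 = 5756.9 kJ/h
Sensible, feed 198→25 °C: -25597 kJ/h
Outlet flows (mol/h): A 552.32, B 366.68
Sensible, products 25→98.8 °C: 10270 kJ/h
Q = ΔH = -9570.1 kJ/h = -2.6584 kW
Heat removed = 2.6584 kJ/s

Q_out = 2.66 kJ/s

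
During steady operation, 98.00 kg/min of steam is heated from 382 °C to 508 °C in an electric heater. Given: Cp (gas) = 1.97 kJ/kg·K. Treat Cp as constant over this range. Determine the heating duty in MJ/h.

Q = 1460 MJ/h

Q = ṁ·Cp·ΔT = 98.00 × 1.97 × (508 − 382) = 24326 kJ/min
Converting: 24326 / 60 s = 405.43 kW
Heating duty = 1459.5 MJ/h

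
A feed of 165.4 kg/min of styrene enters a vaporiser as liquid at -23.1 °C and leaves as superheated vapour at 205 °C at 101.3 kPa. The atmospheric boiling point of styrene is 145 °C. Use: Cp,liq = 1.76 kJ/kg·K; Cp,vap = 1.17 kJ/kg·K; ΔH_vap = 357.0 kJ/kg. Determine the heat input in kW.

Q = 1990 kW

liquid -23.1→145 °C: 295.86 kJ/kg
vaporisation at 145 °C: 357 kJ/kg
vapour 145→205 °C: 70.2 kJ/kg
Δh = 295.86 + 357 + 70.2 = 723.06 kJ/kg
Q = ṁ·Δh = 165.4 kg/min × 723.06 kJ/kg = 119590 kJ/min
|Q| = 1993.2 kW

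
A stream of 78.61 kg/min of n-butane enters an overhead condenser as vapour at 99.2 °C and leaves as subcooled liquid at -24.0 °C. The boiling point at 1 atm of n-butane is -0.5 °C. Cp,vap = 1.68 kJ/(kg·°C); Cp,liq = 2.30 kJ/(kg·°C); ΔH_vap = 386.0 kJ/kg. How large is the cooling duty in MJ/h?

Q_c = 2870 MJ/h

vapour 99.2→-0.5 °C: -167.5 kJ/kg
condensation at -0.5 °C: -386 kJ/kg
liquid -0.5→-24.0 °C: -54.05 kJ/kg
Δh = -167.5 + -386 + -54.05 = -607.55 kJ/kg
Q = ṁ·Δh = 78.61 kg/min × -607.55 kJ/kg = -47759 kJ/min
|Q| = 795.99 kW = 2865.6 MJ/h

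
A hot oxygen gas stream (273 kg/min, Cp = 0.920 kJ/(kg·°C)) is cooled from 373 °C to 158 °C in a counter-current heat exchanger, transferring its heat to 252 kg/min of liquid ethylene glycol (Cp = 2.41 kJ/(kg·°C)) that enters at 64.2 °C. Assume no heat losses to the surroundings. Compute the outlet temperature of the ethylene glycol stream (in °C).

Heat released by hot stream: Q = 273 × 0.920 × (373 − 158) = 53999 kJ/min
Energy balance on cold side (adiabatic exchanger): Q = ṁ_c·Cp_c·(T_c,out − T_c,in)
T_c,out = 64.2 + 53999/(252 × 2.41) = 153.11 °C

T_c,out = 153 °C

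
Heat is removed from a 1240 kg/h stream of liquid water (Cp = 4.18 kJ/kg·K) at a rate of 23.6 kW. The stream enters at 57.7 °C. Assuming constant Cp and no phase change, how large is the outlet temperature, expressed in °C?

Q = 23.6 kW = 84960 kJ/h
ΔT = Q/(ṁ·Cp) = 84960/(1240×4.18) = 16.391 K
T_out = 57.7 − 16.391 = 41.309 °C

T_out = 41.3 °C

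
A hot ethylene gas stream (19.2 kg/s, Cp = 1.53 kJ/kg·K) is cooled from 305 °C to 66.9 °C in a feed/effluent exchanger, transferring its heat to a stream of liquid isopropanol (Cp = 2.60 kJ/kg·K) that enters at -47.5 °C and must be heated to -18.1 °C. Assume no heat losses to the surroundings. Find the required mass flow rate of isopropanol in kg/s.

ṁ_c = 91.5 kg/s

Heat released by hot stream: Q = 19.2 × 1.53 × (305 − 66.9) = 6994.4 kJ/s
Energy balance on cold side (adiabatic exchanger): Q = ṁ_c·Cp_c·(T_c,out − T_c,in)
ṁ_c = 6994.4 / [2.60 × (-18.1 − -47.5)] = 91.502 kg/s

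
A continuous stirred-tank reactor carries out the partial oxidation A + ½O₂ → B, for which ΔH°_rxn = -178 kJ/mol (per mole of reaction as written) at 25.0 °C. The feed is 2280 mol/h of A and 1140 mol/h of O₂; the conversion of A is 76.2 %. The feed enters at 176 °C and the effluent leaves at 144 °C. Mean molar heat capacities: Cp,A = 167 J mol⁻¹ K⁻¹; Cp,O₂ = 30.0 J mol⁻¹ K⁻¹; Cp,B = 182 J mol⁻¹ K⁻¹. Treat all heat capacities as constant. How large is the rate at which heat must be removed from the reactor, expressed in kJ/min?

Extent of reaction ξ = 0.762 × 2280 = 1737.4 mol/h
Reaction term: ξ·ΔH°_rxn = 1737.4 × -178 = -309250 kJ/h
Sensible, feed 176→25 °C: -62659 kJ/h
Outlet flows (mol/h): A 542.64, O₂ 271.32, B 1737.4
Sensible, products 25→144 °C: 49380 kJ/h
Q = ΔH = -322530 kJ/h = -89.591 kW
Heat removed = 5375.5 kJ/min

Q_out = 5380 kJ/min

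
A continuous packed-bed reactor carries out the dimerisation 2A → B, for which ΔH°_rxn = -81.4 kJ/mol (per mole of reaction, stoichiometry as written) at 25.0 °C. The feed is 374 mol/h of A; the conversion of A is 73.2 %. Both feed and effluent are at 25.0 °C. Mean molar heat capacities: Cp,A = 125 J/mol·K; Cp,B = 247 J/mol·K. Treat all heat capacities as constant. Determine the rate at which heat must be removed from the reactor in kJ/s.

Extent of reaction ξ = 0.732 × 374 / 2 = 136.88 mol/h
Reaction term: ξ·ΔH°_rxn = 136.88 × -81.4 = -11142 kJ/h
Q = ΔH = -11142 kJ/h = -3.0951 kW
Heat removed = 3.0951 kJ/s

Q_out = 3.10 kJ/s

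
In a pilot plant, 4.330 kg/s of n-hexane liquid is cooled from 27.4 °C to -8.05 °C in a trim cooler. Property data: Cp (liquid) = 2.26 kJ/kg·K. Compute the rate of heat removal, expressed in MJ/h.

Q = ṁ·Cp·ΔT = 4.330 × 2.26 × (-8.05 − 27.4) = -346.91 kJ/s
Cooling duty = 1248.9 MJ/h

Q_c = 1250 MJ/h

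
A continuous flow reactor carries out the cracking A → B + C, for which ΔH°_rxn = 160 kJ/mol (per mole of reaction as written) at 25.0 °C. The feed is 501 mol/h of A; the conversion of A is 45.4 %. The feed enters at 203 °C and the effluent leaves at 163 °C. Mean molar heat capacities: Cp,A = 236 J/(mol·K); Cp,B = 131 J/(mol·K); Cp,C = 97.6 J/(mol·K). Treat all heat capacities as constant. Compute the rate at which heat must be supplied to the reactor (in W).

Extent of reaction ξ = 0.454 × 501 = 227.45 mol/h
Reaction term: ξ·ΔH°_rxn = 227.45 × 160 = 36393 kJ/h
Sensible, feed 203→25 °C: -21046 kJ/h
Outlet flows (mol/h): A 273.55, B 227.45, C 227.45
Sensible, products 25→163 °C: 16084 kJ/h
Q = ΔH = 31431 kJ/h = 8.7308 kW
Heat supplied = 8730.8 W

Q_in = 8730 W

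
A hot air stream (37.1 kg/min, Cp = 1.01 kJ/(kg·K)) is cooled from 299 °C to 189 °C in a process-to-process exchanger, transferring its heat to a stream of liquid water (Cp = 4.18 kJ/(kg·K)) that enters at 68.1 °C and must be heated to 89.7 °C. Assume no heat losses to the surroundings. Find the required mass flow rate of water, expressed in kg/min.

Heat released by hot stream: Q = 37.1 × 1.01 × (299 − 189) = 4121.8 kJ/min
Energy balance on cold side (adiabatic exchanger): Q = ṁ_c·Cp_c·(T_c,out − T_c,in)
ṁ_c = 4121.8 / [4.18 × (89.7 − 68.1)] = 45.652 kg/min

ṁ_c = 45.7 kg/min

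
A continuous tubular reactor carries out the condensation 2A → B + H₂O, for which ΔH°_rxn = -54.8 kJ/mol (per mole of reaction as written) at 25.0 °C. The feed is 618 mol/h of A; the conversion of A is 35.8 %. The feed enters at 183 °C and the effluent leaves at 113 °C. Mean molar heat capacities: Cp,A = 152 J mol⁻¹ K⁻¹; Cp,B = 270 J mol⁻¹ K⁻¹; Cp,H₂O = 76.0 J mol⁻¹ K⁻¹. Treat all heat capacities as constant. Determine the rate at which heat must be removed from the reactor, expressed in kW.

Extent of reaction ξ = 0.358 × 618 / 2 = 110.62 mol/h
Reaction term: ξ·ΔH°_rxn = 110.62 × -54.8 = -6062.1 kJ/h
Sensible, feed 183→25 °C: -14842 kJ/h
Outlet flows (mol/h): A 396.76, B 110.62, H₂O 110.62
Sensible, products 25→113 °C: 8675.2 kJ/h
Q = ΔH = -12229 kJ/h = -3.3969 kW
Heat removed = 3.3969 kW

Q_out = 3.40 kW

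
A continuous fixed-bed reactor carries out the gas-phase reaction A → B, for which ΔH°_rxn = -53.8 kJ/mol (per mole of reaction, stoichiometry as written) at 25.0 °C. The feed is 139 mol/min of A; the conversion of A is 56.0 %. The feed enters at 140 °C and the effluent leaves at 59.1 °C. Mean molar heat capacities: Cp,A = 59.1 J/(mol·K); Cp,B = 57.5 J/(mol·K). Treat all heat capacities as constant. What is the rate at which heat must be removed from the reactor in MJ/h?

Q_out = 291 MJ/h

Extent of reaction ξ = 0.560 × 139 = 77.84 mol/min
Reaction term: ξ·ΔH°_rxn = 77.84 × -53.8 = -4187.8 kJ/min
Sensible, feed 140→25 °C: -944.71 kJ/min
Outlet flows (mol/min): A 61.16, B 77.84
Sensible, products 25→59.1 °C: 275.88 kJ/min
Q = ΔH = -4856.6 kJ/min = -80.944 kW
Heat removed = 291.4 MJ/h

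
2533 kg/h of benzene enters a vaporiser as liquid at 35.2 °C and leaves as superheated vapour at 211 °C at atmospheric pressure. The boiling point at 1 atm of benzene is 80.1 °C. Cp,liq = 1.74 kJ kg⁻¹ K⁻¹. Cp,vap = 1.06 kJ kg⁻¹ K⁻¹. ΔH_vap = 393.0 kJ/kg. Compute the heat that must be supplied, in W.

liquid 35.2→80.1 °C: 78.126 kJ/kg
vaporisation at 80.1 °C: 393 kJ/kg
vapour 80.1→211 °C: 138.75 kJ/kg
Δh = 78.126 + 393 + 138.75 = 609.88 kJ/kg
Q = ṁ·Δh = 2533 kg/h × 609.88 kJ/kg = 1.5448e+06 kJ/h
|Q| = 429.12 kW = 429120 W

Q = 429000 W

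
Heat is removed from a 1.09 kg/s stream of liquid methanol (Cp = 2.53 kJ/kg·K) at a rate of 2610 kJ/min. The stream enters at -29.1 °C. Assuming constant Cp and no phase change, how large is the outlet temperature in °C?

Q = 2610 kJ/min = 43.5 kJ/s
ΔT = Q/(ṁ·Cp) = 43.5/(1.09×2.53) = 15.774 K
T_out = -29.1 − 15.774 = -44.874 °C

T_out = -44.9 °C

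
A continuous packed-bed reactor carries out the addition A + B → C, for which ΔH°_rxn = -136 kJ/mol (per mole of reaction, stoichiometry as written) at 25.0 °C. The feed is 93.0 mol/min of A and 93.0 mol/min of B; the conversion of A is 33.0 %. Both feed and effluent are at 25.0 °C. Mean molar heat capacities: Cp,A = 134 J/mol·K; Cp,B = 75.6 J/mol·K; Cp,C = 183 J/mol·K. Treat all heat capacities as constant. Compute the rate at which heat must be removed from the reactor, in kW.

Extent of reaction ξ = 0.330 × 93.0 = 30.69 mol/min
Reaction term: ξ·ΔH°_rxn = 30.69 × -136 = -4173.8 kJ/min
Q = ΔH = -4173.8 kJ/min = -69.564 kW
Heat removed = 69.564 kW

Q_out = 69.6 kW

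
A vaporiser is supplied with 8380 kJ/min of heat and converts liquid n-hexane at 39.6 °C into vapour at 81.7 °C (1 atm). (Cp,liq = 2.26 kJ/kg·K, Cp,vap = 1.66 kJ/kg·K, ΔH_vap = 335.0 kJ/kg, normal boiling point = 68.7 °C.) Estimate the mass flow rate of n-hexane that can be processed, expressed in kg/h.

ṁ = 1190 kg/h

Δh = 2.26×(68.7−39.6) + 335.0 + 1.66×(81.7−68.7) = 422.35 kJ/kg
Q = 8380 kJ/min = 139.67 kJ/s = 502800 kJ/h
ṁ = Q/Δh = 502800 / 422.35 = 1190.5 kg/h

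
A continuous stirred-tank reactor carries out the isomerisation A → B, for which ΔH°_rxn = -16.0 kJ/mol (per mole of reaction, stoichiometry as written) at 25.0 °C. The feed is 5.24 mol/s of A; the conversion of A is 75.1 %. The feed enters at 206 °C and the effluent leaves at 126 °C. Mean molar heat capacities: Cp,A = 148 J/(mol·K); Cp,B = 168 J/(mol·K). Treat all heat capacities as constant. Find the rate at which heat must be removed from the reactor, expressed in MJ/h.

Extent of reaction ξ = 0.751 × 5.24 = 3.9352 mol/s
Reaction term: ξ·ΔH°_rxn = 3.9352 × -16.0 = -62.964 kJ/s
Sensible, feed 206→25 °C: -140.37 kJ/s
Outlet flows (mol/s): A 1.3048, B 3.9352
Sensible, products 25→126 °C: 86.277 kJ/s
Q = ΔH = -117.06 kJ/s = -117.06 kW
Heat removed = 421.4 MJ/h

Q_out = 421 MJ/h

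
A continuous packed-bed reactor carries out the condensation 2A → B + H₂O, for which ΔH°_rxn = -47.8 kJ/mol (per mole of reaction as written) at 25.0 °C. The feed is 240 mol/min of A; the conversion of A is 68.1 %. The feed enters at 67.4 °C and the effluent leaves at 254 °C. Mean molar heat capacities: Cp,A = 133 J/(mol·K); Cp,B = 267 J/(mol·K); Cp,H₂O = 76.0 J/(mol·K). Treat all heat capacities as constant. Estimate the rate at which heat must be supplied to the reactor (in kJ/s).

Extent of reaction ξ = 0.681 × 240 / 2 = 81.72 mol/min
Reaction term: ξ·ΔH°_rxn = 81.72 × -47.8 = -3906.2 kJ/min
Sensible, feed 67.4→25 °C: -1353.4 kJ/min
Outlet flows (mol/min): A 76.56, B 81.72, H₂O 81.72
Sensible, products 25→254 °C: 8750.6 kJ/min
Q = ΔH = 3491 kJ/min = 58.184 kW
Heat supplied = 58.184 kJ/s

Q_in = 58.2 kJ/s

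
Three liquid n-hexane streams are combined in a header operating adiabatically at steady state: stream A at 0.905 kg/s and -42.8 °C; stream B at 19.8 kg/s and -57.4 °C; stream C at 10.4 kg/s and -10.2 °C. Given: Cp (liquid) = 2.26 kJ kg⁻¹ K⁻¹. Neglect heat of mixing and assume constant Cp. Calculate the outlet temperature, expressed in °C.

Adiabatic, steady state ⇒ Σ ṁᵢCp,ᵢ(T_out − Tᵢ) = 0
Σ ṁᵢCp,ᵢTᵢ = 0.905×2.26×-42.8 + 19.8×2.26×-57.4 + 10.4×2.26×-10.2 = -2895.8
Σ ṁᵢCp,ᵢ = 0.905×2.26 + 19.8×2.26 + 10.4×2.26 = 70.297
T_out = -2895.8 / 70.297 = -41.194 °C

T_out = -41.2 °C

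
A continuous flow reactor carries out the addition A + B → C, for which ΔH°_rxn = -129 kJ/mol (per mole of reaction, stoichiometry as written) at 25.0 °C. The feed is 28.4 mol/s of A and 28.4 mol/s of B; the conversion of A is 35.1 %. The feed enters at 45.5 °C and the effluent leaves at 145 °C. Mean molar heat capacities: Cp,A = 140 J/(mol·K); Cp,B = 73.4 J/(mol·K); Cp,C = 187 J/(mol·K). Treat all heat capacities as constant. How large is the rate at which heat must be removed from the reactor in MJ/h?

Extent of reaction ξ = 0.351 × 28.4 = 9.9684 mol/s
Reaction term: ξ·ΔH°_rxn = 9.9684 × -129 = -1285.9 kJ/s
Sensible, feed 45.5→25 °C: -124.24 kJ/s
Outlet flows (mol/s): A 18.432, B 18.432, C 9.9684
Sensible, products 25→145 °C: 695.69 kJ/s
Q = ΔH = -714.48 kJ/s = -714.48 kW
Heat removed = 2572.1 MJ/h

Q_out = 2570 MJ/h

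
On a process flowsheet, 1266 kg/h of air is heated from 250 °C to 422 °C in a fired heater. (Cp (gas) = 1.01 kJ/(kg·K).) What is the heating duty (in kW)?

Q = 61.1 kW

Q = ṁ·Cp·ΔT = 1266 × 1.01 × (422 − 250) = 219930 kJ/h
Converting: 219930 / 3600 s = 61.092 kW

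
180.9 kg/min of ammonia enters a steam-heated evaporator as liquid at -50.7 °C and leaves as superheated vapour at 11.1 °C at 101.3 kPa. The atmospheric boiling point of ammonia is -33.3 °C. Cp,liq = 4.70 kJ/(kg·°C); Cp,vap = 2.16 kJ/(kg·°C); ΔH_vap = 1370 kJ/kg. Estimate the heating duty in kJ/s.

Q = 4670 kJ/s

liquid -50.7→-33.3 °C: 81.78 kJ/kg
vaporisation at -33.3 °C: 1370 kJ/kg
vapour -33.3→11.1 °C: 95.904 kJ/kg
Δh = 81.78 + 1370 + 95.904 = 1547.7 kJ/kg
Q = ṁ·Δh = 180.9 kg/min × 1547.7 kJ/kg = 279980 kJ/min
|Q| = 4666.3 kW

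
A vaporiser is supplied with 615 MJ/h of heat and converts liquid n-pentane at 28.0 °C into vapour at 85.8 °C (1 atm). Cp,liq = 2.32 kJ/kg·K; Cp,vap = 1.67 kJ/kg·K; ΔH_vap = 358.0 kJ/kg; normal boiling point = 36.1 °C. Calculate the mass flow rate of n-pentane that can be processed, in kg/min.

ṁ = 22.3 kg/min

Δh = 2.32×(36.1−28.0) + 358.0 + 1.67×(85.8−36.1) = 459.79 kJ/kg
Q = 615 MJ/h = 170.83 kJ/s = 10250 kJ/min
ṁ = Q/Δh = 10250 / 459.79 = 22.293 kg/min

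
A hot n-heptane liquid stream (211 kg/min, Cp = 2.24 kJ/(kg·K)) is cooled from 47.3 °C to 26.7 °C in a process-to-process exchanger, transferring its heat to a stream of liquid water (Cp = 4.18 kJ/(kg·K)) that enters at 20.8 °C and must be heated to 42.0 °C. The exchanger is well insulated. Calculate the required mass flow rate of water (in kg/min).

ṁ_c = 110 kg/min

Heat released by hot stream: Q = 211 × 2.24 × (47.3 − 26.7) = 9736.4 kJ/min
Energy balance on cold side (adiabatic exchanger): Q = ṁ_c·Cp_c·(T_c,out − T_c,in)
ṁ_c = 9736.4 / [4.18 × (42.0 − 20.8)] = 109.87 kg/min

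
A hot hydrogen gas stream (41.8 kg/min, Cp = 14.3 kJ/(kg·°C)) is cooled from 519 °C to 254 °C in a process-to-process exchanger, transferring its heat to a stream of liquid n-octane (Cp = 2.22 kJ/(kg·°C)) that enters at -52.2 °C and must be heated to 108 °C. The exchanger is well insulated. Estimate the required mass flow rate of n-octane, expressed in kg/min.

ṁ_c = 445 kg/min

Heat released by hot stream: Q = 41.8 × 14.3 × (519 − 254) = 158400 kJ/min
Energy balance on cold side (adiabatic exchanger): Q = ṁ_c·Cp_c·(T_c,out − T_c,in)
ṁ_c = 158400 / [2.22 × (108 − -52.2)] = 445.39 kg/min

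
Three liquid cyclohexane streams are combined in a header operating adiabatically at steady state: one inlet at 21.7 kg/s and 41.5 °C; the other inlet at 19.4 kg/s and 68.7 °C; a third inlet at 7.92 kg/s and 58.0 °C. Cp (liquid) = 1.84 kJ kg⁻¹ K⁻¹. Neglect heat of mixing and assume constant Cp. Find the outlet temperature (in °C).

T_out = 54.9 °C

Adiabatic, steady state ⇒ Σ ṁᵢCp,ᵢ(T_out − Tᵢ) = 0
Σ ṁᵢCp,ᵢTᵢ = 21.7×1.84×41.5 + 19.4×1.84×68.7 + 7.92×1.84×58.0 = 4954.5
Σ ṁᵢCp,ᵢ = 21.7×1.84 + 19.4×1.84 + 7.92×1.84 = 90.197
T_out = 4954.5 / 90.197 = 54.93 °C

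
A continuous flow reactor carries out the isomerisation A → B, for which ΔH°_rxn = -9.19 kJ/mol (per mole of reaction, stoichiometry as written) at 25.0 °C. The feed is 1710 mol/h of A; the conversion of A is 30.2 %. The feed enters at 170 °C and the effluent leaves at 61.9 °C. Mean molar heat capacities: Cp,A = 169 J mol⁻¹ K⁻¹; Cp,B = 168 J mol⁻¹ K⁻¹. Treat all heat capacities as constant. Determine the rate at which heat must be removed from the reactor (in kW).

Extent of reaction ξ = 0.302 × 1710 = 516.42 mol/h
Reaction term: ξ·ΔH°_rxn = 516.42 × -9.19 = -4745.9 kJ/h
Sensible, feed 170→25 °C: -41904 kJ/h
Outlet flows (mol/h): A 1193.6, B 516.42
Sensible, products 25→61.9 °C: 10645 kJ/h
Q = ΔH = -36005 kJ/h = -10.001 kW
Heat removed = 10.001 kW

Q_out = 10.0 kW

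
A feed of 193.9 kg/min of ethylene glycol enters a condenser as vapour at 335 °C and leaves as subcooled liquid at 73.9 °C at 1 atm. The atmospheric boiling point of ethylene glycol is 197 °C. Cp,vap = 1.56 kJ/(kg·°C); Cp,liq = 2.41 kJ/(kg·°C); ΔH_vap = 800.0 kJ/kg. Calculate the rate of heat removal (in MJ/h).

vapour 335→197 °C: -215.28 kJ/kg
condensation at 197 °C: -800 kJ/kg
liquid 197→73.9 °C: -296.67 kJ/kg
Δh = -215.28 + -800 + -296.67 = -1312 kJ/kg
Q = ṁ·Δh = 193.9 kg/min × -1312 kJ/kg = -254390 kJ/min
|Q| = 4239.8 kW = 15263 MJ/h

Q_c = 15300 MJ/h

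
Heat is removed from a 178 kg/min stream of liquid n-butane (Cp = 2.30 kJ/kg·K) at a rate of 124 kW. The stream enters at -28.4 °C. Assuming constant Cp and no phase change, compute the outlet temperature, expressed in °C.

Q = 124 kW = 7440 kJ/min
ΔT = Q/(ṁ·Cp) = 7440/(178×2.30) = 18.173 K
T_out = -28.4 − 18.173 = -46.573 °C

T_out = -46.6 °C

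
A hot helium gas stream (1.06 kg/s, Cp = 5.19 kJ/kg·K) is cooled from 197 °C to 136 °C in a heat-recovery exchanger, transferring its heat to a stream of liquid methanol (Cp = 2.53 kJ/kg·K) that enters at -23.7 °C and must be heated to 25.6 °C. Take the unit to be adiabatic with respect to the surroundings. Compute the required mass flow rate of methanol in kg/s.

ṁ_c = 2.69 kg/s

Heat released by hot stream: Q = 1.06 × 5.19 × (197 − 136) = 335.59 kJ/s
Energy balance on cold side (adiabatic exchanger): Q = ṁ_c·Cp_c·(T_c,out − T_c,in)
ṁ_c = 335.59 / [2.53 × (25.6 − -23.7)] = 2.6905 kg/s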